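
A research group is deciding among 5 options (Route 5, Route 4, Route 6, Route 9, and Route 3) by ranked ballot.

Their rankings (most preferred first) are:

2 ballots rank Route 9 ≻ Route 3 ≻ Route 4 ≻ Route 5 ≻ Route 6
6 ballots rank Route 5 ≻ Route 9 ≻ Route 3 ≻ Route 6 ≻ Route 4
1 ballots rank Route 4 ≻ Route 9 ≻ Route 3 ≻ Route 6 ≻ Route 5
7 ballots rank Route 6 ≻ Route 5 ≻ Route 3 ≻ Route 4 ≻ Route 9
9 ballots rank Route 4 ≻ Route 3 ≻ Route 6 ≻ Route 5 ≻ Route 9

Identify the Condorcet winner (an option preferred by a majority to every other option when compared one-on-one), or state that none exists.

None — there is no Condorcet winner

Head-to-head results (25 voters total):
Route 5 vs Route 4: Route 5 wins 13–12.
Route 5 vs Route 6: Route 6 wins 17–8.
Route 5 vs Route 9: Route 5 wins 22–3.
Route 5 vs Route 3: Route 5 wins 13–12.
Route 4 vs Route 6: Route 6 wins 13–12.
Route 4 vs Route 9: Route 4 wins 17–8.
Route 4 vs Route 3: Route 3 wins 15–10.
Route 6 vs Route 9: Route 6 wins 16–9.
Route 6 vs Route 3: Route 3 wins 18–7.
Route 9 vs Route 3: Route 3 wins 16–9.
No candidate beats all others: Route 5 beats Route 3 beats Route 6 beats Route 5, a majority cycle.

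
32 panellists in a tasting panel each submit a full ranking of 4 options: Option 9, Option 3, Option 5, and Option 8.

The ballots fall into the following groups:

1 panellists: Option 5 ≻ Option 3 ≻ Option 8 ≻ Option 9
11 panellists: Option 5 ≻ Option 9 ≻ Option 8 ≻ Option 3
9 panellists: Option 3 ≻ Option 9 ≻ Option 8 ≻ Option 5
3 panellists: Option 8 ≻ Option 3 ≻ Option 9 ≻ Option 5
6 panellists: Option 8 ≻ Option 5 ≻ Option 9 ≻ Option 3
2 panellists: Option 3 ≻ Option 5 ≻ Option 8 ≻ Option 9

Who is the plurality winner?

Option 5

First-place vote totals:
  Option 9: 0
  Option 3: 11
  Option 5: 12
  Option 8: 9
Option 5 has the most first-place votes.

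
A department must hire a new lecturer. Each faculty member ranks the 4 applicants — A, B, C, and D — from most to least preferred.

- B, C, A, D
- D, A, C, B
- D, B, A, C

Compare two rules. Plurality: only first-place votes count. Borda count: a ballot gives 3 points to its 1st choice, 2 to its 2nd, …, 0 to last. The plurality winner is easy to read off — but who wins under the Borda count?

Plurality first-place counts: A 0, B 1, C 0, D 2 → D.
Borda totals: A 4, B 5, C 3, D 6 → D.

D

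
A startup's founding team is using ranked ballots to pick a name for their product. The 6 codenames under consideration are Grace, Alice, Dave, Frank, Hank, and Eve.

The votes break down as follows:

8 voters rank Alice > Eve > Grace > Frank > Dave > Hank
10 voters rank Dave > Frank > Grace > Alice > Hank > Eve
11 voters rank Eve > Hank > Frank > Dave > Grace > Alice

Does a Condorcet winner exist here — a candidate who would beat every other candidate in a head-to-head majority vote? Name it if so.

None — there is no Condorcet winner

Head-to-head results (29 voters total):
Grace vs Alice: Grace wins 21–8.
Grace vs Dave: Dave wins 21–8.
Grace vs Frank: Frank wins 21–8.
Grace vs Hank: Grace wins 18–11.
Grace vs Eve: Eve wins 19–10.
Alice vs Dave: Dave wins 21–8.
Alice vs Frank: Frank wins 21–8.
Alice vs Hank: Alice wins 18–11.
Alice vs Eve: Alice wins 18–11.
Dave vs Frank: Frank wins 19–10.
Dave vs Hank: Dave wins 18–11.
Dave vs Eve: Eve wins 19–10.
Frank vs Hank: Frank wins 18–11.
Frank vs Eve: Eve wins 19–10.
Hank vs Eve: Eve wins 19–10.
No candidate beats all others: Grace beats Alice beats Eve beats Grace, a majority cycle.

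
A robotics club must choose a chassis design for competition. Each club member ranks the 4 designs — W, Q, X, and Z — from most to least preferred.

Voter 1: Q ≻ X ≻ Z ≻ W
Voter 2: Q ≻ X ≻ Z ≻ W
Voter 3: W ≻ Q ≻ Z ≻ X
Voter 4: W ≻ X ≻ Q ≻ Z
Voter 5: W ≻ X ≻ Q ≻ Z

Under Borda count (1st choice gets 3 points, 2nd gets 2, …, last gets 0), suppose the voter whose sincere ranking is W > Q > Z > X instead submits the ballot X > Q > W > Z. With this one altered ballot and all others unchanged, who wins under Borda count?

Borda totals with the altered ballot: W 7, Q 10, X 11, Z 2.
The switch changes the winner from Q to X.

X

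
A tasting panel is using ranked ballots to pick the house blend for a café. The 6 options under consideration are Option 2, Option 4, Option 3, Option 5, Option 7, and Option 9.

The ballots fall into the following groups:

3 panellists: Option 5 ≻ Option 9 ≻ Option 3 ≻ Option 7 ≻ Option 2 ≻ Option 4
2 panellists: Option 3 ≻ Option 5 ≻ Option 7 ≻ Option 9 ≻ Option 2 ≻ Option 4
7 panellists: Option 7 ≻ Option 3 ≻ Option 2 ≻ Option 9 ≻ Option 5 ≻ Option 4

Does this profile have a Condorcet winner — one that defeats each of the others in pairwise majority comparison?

Yes

Head-to-head results (12 voters total):
Option 2 vs Option 4: Option 2 wins 12–0.
Option 2 vs Option 3: Option 3 wins 12–0.
Option 2 vs Option 5: Option 2 wins 7–5.
Option 2 vs Option 7: Option 7 wins 12–0.
Option 2 vs Option 9: Option 2 wins 7–5.
Option 4 vs Option 3: Option 3 wins 12–0.
Option 4 vs Option 5: Option 5 wins 12–0.
Option 4 vs Option 7: Option 7 wins 12–0.
Option 4 vs Option 9: Option 9 wins 12–0.
Option 3 vs Option 5: Option 3 wins 9–3.
Option 3 vs Option 7: Option 7 wins 7–5.
Option 3 vs Option 9: Option 3 wins 9–3.
Option 5 vs Option 7: Option 7 wins 7–5.
Option 5 vs Option 9: Option 9 wins 7–5.
Option 7 vs Option 9: Option 7 wins 9–3.
Option 7 beats each rival — Option 2 (12–0), Option 4 (12–0), Option 3 (7–5), Option 5 (7–5), Option 9 (9–3) — so Option 7 is the Condorcet winner.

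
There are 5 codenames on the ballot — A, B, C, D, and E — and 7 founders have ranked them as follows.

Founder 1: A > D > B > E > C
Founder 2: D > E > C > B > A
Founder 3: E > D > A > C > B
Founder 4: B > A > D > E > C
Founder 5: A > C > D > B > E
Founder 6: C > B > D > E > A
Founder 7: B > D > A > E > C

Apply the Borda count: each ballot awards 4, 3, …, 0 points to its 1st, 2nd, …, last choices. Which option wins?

Borda scores:
  A: 4 + 0 + 2 + 3 + 4 + 0 + 2 = 15
  B: 2 + 1 + 0 + 4 + 1 + 3 + 4 = 15
  C: 0 + 2 + 1 + 0 + 3 + 4 + 0 = 10
  D: 3 + 4 + 3 + 2 + 2 + 2 + 3 = 19
  E: 1 + 3 + 4 + 1 + 0 + 1 + 1 = 11
D has the highest total.

D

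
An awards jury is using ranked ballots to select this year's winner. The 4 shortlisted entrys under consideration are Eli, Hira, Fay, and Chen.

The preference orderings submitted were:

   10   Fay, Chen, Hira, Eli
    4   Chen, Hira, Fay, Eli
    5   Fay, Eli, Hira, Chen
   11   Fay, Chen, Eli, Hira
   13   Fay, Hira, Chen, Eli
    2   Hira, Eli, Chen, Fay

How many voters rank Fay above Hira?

Ballots ranking Fay above Hira: 10+5+11+13 = 39.
Ballots ranking Hira above Fay: 4+2 = 6.
So 39 of 45 voters prefer Fay to Hira.

39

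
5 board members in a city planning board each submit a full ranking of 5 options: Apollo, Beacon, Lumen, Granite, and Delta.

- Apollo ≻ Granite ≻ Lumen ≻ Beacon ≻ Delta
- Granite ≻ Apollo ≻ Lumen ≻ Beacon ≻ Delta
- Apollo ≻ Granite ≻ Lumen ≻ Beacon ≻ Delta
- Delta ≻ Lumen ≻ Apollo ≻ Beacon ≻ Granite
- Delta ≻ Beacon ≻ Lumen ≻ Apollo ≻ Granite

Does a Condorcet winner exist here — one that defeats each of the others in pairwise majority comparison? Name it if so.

Head-to-head results (5 voters total):
Apollo vs Beacon: Apollo wins 4–1.
Apollo vs Lumen: Apollo wins 3–2.
Apollo vs Granite: Apollo wins 4–1.
Apollo vs Delta: Apollo wins 3–2.
Beacon vs Lumen: Lumen wins 4–1.
Beacon vs Granite: Granite wins 3–2.
Beacon vs Delta: Beacon wins 3–2.
Lumen vs Granite: Granite wins 3–2.
Lumen vs Delta: Lumen wins 3–2.
Granite vs Delta: Granite wins 3–2.
Apollo beats each rival — Beacon (4–1), Lumen (3–2), Granite (4–1), Delta (3–2) — so Apollo is the Condorcet winner.

Apollo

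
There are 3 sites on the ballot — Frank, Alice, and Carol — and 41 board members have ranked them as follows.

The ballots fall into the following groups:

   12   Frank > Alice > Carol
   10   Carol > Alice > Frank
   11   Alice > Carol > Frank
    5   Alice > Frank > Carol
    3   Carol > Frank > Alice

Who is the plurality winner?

Alice

First-place vote totals:
  Frank: 12
  Alice: 16
  Carol: 13
Alice has the most first-place votes.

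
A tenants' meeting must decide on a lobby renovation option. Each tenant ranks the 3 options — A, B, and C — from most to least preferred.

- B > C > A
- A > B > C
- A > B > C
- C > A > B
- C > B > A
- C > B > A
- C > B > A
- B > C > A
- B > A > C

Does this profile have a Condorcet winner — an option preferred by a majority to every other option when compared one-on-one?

Yes

Head-to-head results (9 voters total):
A vs B: B wins 6–3.
A vs C: C wins 6–3.
B vs C: B wins 5–4.
B beats each rival — A (6–3), C (5–4) — so B is the Condorcet winner.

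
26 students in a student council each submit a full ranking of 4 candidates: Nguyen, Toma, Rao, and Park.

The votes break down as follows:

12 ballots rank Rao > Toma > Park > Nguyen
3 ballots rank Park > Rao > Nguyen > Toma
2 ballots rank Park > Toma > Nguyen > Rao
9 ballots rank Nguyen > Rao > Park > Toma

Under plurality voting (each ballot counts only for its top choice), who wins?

Rao

First-place vote totals:
  Nguyen: 9
  Toma: 0
  Rao: 12
  Park: 5
Rao has the most first-place votes.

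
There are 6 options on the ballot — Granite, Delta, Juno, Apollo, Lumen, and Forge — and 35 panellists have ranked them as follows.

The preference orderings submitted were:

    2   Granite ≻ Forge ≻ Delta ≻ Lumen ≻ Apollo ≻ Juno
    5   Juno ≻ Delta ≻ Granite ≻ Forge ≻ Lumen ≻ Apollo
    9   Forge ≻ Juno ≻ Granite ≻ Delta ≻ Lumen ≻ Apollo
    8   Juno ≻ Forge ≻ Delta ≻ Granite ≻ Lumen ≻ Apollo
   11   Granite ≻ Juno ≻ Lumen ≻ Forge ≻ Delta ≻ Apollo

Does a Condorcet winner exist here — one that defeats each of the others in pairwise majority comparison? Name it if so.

Head-to-head results (35 voters total):
Granite vs Delta: Granite wins 22–13.
Granite vs Juno: Juno wins 22–13.
Granite vs Apollo: Granite wins 35–0.
Granite vs Lumen: Granite wins 35–0.
Granite vs Forge: Granite wins 18–17.
Delta vs Juno: Juno wins 33–2.
Delta vs Apollo: Delta wins 35–0.
Delta vs Lumen: Delta wins 24–11.
Delta vs Forge: Forge wins 30–5.
Juno vs Apollo: Juno wins 33–2.
Juno vs Lumen: Juno wins 33–2.
Juno vs Forge: Juno wins 24–11.
Apollo vs Lumen: Lumen wins 35–0.
Apollo vs Forge: Forge wins 35–0.
Lumen vs Forge: Forge wins 24–11.
Juno beats each rival — Granite (22–13), Delta (33–2), Apollo (33–2), Lumen (33–2), Forge (24–11) — so Juno is the Condorcet winner.

Juno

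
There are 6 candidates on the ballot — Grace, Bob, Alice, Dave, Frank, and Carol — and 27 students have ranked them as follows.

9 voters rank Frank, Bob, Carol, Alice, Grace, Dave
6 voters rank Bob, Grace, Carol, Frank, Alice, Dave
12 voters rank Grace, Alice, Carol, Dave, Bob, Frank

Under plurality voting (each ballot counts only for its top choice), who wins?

First-place vote totals:
  Grace: 12
  Bob: 6
  Alice: 0
  Dave: 0
  Frank: 9
  Carol: 0
Grace has the most first-place votes.

Grace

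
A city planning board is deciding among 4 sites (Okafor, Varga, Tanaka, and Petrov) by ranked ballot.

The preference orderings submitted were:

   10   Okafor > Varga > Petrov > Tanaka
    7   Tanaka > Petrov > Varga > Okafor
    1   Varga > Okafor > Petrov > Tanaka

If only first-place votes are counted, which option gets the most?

First-place vote totals:
  Okafor: 10
  Varga: 1
  Tanaka: 7
  Petrov: 0
Okafor has the most first-place votes.

Okafor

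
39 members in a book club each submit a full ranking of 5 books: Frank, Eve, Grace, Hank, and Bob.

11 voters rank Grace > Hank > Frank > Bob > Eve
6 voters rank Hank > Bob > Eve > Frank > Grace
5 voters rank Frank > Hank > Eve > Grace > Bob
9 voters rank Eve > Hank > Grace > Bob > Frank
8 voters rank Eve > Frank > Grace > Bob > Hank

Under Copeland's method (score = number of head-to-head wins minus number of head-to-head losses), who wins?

Hank

Pairwise results:
  Frank vs Eve: Eve wins 23–16.
  Frank vs Grace: Grace wins 20–19.
  Frank vs Hank: Hank wins 26–13.
  Frank vs Bob: Frank wins 24–15.
  Eve vs Grace: Eve wins 28–11.
  Eve vs Hank: Hank wins 22–17.
  Eve vs Bob: Eve wins 22–17.
  Grace vs Hank: Hank wins 20–19.
  Grace vs Bob: Grace wins 33–6.
  Hank vs Bob: Hank wins 31–8.
Copeland scores (wins − losses):
  Frank: 1 − 3 = -2
  Eve: 3 − 1 = 2
  Grace: 2 − 2 = 0
  Hank: 4 − 0 = 4
  Bob: 0 − 4 = -4
Hank has the best Copeland score.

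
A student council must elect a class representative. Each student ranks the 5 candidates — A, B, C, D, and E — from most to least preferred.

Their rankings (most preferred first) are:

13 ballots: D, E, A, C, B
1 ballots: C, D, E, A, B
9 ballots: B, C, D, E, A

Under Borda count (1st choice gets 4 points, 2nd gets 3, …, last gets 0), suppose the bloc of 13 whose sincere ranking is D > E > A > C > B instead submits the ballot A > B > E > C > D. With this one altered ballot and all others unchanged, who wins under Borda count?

Borda totals with the altered ballot: A 53, B 75, C 44, D 21, E 37.
The switch changes the winner from D to B.

B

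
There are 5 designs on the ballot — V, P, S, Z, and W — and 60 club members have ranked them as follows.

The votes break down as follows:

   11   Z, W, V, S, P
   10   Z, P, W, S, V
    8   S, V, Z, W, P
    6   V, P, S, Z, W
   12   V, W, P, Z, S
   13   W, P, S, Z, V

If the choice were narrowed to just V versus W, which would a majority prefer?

Ballots ranking V above W: 8+6+12 = 26.
Ballots ranking W above V: 11+10+13 = 34.
W wins the head-to-head, 34–26.

W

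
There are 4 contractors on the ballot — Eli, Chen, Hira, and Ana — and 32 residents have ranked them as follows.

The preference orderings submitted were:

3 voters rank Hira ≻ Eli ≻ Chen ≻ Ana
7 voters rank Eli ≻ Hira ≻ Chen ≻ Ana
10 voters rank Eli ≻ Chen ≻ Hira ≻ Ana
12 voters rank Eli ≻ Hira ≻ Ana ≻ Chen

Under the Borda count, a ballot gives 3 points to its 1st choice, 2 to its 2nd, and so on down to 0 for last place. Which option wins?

Borda scores:
  Eli: 3·2 + 7·3 + 10·3 + 12·3 = 93
  Chen: 3·1 + 7·1 + 10·2 + 12·0 = 30
  Hira: 3·3 + 7·2 + 10·1 + 12·2 = 57
  Ana: 3·0 + 7·0 + 10·0 + 12·1 = 12
Eli has the highest total.

Eli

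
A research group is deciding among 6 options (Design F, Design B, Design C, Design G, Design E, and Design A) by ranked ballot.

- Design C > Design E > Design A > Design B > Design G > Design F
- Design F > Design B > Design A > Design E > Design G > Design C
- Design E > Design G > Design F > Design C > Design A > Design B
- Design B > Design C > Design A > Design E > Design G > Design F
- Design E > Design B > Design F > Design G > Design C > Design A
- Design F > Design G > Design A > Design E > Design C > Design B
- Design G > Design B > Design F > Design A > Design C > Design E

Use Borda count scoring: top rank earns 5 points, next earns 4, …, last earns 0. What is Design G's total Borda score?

18

Borda scores:
  Design F: 0 + 5 + 3 + 0 + 3 + 5 + 3 = 19
  Design B: 2 + 4 + 0 + 5 + 4 + 0 + 4 = 19
  Design C: 5 + 0 + 2 + 4 + 1 + 1 + 1 = 14
  Design G: 1 + 1 + 4 + 1 + 2 + 4 + 5 = 18
  Design E: 4 + 2 + 5 + 2 + 5 + 2 + 0 = 20
  Design A: 3 + 3 + 1 + 3 + 0 + 3 + 2 = 15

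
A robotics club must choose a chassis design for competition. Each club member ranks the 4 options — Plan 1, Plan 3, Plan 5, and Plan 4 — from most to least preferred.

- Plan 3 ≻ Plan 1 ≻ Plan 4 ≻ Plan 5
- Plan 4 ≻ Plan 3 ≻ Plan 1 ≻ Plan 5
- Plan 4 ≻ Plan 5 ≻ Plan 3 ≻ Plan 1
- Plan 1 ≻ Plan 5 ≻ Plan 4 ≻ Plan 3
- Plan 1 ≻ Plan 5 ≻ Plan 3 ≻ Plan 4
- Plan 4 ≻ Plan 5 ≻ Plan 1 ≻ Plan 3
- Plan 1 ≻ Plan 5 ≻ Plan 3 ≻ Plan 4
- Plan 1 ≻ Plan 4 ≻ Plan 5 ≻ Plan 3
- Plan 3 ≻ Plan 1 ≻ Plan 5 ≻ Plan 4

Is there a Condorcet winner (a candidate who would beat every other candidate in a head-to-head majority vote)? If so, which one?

Plan 1

Head-to-head results (9 voters total):
Plan 1 vs Plan 3: Plan 1 wins 5–4.
Plan 1 vs Plan 5: Plan 1 wins 7–2.
Plan 1 vs Plan 4: Plan 1 wins 6–3.
Plan 3 vs Plan 5: Plan 5 wins 6–3.
Plan 3 vs Plan 4: Plan 4 wins 5–4.
Plan 5 vs Plan 4: Plan 4 wins 5–4.
Plan 1 beats each rival — Plan 3 (5–4), Plan 5 (7–2), Plan 4 (6–3) — so Plan 1 is the Condorcet winner.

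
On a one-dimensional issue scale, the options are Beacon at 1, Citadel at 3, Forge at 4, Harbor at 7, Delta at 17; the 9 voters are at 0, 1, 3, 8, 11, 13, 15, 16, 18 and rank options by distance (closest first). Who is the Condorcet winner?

Harbor

With single-peaked preferences on a line, the Condorcet winner is the candidate closest to the median voter.
The median voter (position 11) is closest to Harbor at 7.
Check: Harbor vs Delta — voters closer to Harbor: 5 of 9.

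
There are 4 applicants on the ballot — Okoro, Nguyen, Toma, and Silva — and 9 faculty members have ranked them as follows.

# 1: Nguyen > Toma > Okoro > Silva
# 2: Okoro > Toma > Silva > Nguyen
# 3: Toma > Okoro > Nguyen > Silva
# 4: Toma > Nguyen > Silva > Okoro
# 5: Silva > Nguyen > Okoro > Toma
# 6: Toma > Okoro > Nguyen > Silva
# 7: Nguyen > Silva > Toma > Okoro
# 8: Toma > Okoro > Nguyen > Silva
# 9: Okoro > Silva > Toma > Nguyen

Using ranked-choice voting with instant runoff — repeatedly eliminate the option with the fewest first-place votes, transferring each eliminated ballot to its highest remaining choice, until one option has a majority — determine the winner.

Toma

Round 1: Toma 4, Okoro 2, Nguyen 2, Silva 1. Silva has the fewest and is eliminated.
Round 2: Toma 4, Nguyen 3, Okoro 2. Okoro has the fewest and is eliminated.
Round 3: Toma 6, Nguyen 3. Toma has a majority.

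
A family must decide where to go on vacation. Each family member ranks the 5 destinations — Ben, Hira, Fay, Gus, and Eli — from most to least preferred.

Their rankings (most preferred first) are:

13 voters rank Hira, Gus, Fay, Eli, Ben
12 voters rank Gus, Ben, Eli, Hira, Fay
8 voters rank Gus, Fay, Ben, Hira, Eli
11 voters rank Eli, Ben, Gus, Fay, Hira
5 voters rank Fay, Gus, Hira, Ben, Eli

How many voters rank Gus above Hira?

36

Ballots ranking Gus above Hira: 12+8+11+5 = 36.
Ballots ranking Hira above Gus: 13.
So 36 of 49 voters prefer Gus to Hira.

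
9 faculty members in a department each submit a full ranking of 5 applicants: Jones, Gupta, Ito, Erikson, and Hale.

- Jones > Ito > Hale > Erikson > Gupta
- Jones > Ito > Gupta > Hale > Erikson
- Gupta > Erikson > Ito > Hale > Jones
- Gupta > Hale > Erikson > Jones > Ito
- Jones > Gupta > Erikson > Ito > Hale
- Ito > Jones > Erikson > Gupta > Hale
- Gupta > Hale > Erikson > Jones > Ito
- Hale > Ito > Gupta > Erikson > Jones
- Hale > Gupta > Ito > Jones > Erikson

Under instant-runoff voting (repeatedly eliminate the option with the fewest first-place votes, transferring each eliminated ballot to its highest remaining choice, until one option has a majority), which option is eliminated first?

Erikson

Round 1: Jones 3, Gupta 3, Hale 2, Ito 1, Erikson 0. Erikson has the fewest and is eliminated.
Round 2: Jones 3, Gupta 3, Hale 2, Ito 1. Ito has the fewest and is eliminated.
Round 3: Jones 4, Gupta 3, Hale 2. Hale has the fewest and is eliminated.
Round 4: Gupta 5, Jones 4. Gupta has a majority.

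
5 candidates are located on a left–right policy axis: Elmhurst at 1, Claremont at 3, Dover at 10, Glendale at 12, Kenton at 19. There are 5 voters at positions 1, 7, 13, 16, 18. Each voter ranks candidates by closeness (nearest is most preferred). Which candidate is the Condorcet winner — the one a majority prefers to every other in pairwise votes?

Glendale

With single-peaked preferences on a line, the Condorcet winner is the candidate closest to the median voter.
The median voter (position 13) is closest to Glendale at 12.
Check: Glendale vs Dover — voters closer to Glendale: 3 of 5.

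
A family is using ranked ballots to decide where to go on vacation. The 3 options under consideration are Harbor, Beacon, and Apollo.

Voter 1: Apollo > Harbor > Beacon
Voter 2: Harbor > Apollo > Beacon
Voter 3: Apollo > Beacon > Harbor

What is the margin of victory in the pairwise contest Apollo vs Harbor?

1

Ballots ranking Apollo above Harbor: 2.
Ballots ranking Harbor above Apollo: 1.
Apollo wins 2–1, a margin of 1.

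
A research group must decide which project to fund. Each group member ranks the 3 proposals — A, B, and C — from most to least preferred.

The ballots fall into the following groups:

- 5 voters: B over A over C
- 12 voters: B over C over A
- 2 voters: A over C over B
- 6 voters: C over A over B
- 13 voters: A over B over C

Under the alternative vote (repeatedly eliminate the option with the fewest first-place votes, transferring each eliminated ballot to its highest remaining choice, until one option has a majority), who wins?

A

Round 1: B 17, A 15, C 6. C has the fewest and is eliminated.
Round 2: A 21, B 17. A has a majority.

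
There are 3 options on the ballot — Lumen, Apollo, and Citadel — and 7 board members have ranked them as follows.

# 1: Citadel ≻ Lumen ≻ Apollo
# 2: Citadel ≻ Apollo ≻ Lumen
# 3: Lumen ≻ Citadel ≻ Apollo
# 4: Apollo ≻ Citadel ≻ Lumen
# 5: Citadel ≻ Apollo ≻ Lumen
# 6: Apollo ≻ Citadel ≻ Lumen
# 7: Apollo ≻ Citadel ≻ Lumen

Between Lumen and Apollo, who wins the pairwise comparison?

Apollo

Ballots ranking Lumen above Apollo: 2.
Ballots ranking Apollo above Lumen: 5.
Apollo wins the head-to-head, 5–2.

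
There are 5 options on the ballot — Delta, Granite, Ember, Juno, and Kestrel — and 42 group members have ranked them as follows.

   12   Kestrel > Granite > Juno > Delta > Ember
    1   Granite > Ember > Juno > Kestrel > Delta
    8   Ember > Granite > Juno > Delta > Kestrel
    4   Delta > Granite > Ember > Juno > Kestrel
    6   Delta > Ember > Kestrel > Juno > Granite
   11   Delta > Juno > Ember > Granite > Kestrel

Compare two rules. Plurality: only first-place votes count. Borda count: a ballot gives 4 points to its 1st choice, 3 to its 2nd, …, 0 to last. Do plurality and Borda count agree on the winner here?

Yes

Plurality first-place counts: Delta 21, Granite 1, Ember 8, Juno 0, Kestrel 12 → Delta.
Borda totals: Delta 104, Granite 87, Ember 83, Juno 85, Kestrel 61 → Delta.
The two rules agree on Delta.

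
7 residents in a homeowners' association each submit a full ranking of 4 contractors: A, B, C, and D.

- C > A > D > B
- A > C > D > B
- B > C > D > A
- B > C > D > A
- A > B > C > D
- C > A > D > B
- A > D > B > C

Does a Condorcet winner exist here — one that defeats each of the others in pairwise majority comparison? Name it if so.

Head-to-head results (7 voters total):
A vs B: A wins 5–2.
A vs C: C wins 4–3.
A vs D: A wins 5–2.
B vs C: B wins 4–3.
B vs D: D wins 4–3.
C vs D: C wins 6–1.
No candidate beats all others: A beats B beats C beats A, a majority cycle.

There is no Condorcet winner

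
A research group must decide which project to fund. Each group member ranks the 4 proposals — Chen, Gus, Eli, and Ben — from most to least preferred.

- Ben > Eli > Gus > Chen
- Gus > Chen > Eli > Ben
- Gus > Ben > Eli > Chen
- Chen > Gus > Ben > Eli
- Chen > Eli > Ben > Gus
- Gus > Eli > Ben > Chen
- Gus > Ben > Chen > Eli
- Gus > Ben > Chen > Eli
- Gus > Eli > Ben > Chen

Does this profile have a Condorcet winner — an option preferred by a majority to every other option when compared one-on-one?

Head-to-head results (9 voters total):
Chen vs Gus: Gus wins 7–2.
Chen vs Eli: Chen wins 5–4.
Chen vs Ben: Ben wins 6–3.
Gus vs Eli: Gus wins 7–2.
Gus vs Ben: Gus wins 7–2.
Eli vs Ben: Ben wins 5–4.
Gus beats each rival — Chen (7–2), Eli (7–2), Ben (7–2) — so Gus is the Condorcet winner.

Yes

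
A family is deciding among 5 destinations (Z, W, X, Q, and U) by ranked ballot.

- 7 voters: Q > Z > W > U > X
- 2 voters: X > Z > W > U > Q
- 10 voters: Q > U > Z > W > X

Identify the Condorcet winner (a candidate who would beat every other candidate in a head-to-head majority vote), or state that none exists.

Q

Head-to-head results (19 voters total):
Z vs W: Z wins 19–0.
Z vs X: Z wins 17–2.
Z vs Q: Q wins 17–2.
Z vs U: U wins 10–9.
W vs X: W wins 17–2.
W vs Q: Q wins 17–2.
W vs U: U wins 10–9.
X vs Q: Q wins 17–2.
X vs U: U wins 17–2.
Q vs U: Q wins 17–2.
Q beats each rival — Z (17–2), W (17–2), X (17–2), U (17–2) — so Q is the Condorcet winner.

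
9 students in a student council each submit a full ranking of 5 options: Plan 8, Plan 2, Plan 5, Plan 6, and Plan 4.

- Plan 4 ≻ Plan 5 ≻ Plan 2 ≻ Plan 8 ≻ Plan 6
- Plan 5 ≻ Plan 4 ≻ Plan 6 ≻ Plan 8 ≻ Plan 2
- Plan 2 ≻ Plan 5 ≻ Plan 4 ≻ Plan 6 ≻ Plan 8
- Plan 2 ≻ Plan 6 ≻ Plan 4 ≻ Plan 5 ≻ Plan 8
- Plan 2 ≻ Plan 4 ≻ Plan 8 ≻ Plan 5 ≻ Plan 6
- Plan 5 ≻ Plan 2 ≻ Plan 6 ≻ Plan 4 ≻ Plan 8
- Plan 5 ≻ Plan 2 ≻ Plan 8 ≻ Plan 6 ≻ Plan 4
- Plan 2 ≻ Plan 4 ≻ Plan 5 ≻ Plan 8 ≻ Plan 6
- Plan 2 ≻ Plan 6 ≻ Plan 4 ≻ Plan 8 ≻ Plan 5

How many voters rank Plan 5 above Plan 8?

Ballots ranking Plan 5 above Plan 8: 7.
Ballots ranking Plan 8 above Plan 5: 2.
So 7 of 9 voters prefer Plan 5 to Plan 8.

7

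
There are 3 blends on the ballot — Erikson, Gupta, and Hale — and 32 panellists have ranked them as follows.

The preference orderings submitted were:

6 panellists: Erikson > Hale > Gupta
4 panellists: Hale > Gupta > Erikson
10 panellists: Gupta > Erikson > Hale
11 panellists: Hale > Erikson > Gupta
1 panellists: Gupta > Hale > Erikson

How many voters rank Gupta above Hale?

Ballots ranking Gupta above Hale: 10+1 = 11.
Ballots ranking Hale above Gupta: 6+4+11 = 21.
So 11 of 32 voters prefer Gupta to Hale.

11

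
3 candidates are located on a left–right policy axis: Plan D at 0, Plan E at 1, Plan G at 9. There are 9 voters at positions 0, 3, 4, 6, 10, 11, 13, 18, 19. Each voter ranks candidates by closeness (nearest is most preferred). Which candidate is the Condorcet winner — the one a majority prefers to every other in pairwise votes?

With single-peaked preferences on a line, the Condorcet winner is the candidate closest to the median voter.
The median voter (position 10) is closest to Plan G at 9.
Check: Plan G vs Plan D — voters closer to Plan G: 6 of 9.

Plan G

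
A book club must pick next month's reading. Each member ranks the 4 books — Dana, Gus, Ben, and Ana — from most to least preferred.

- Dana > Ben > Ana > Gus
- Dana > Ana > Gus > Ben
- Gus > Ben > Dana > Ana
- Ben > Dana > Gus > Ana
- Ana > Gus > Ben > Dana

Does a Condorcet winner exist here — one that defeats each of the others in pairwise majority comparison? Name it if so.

None — there is no Condorcet winner

Head-to-head results (5 voters total):
Dana vs Gus: Dana wins 3–2.
Dana vs Ben: Ben wins 3–2.
Dana vs Ana: Dana wins 4–1.
Gus vs Ben: Gus wins 3–2.
Gus vs Ana: Ana wins 3–2.
Ben vs Ana: Ben wins 3–2.
No candidate beats all others: Dana beats Gus beats Ben beats Dana, a majority cycle.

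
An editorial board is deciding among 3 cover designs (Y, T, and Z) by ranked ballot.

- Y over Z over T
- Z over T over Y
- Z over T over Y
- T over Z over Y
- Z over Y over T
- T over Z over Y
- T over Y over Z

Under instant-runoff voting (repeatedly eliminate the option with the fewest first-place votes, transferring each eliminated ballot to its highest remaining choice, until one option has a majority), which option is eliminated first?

Y

Round 1: T 3, Z 3, Y 1. Y has the fewest and is eliminated.
Round 2: Z 4, T 3. Z has a majority.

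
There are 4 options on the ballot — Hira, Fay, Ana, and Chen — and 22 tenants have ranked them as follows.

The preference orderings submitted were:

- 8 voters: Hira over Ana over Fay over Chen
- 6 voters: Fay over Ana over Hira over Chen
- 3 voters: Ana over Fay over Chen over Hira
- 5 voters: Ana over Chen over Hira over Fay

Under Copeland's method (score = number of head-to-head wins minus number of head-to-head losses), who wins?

Ana

Pairwise results:
  Hira vs Fay: Hira wins 13–9.
  Hira vs Ana: Ana wins 14–8.
  Hira vs Chen: Hira wins 14–8.
  Fay vs Ana: Ana wins 16–6.
  Fay vs Chen: Fay wins 17–5.
  Ana vs Chen: Ana wins 22–0.
Copeland scores (wins − losses):
  Hira: 2 − 1 = 1
  Fay: 1 − 2 = -1
  Ana: 3 − 0 = 3
  Chen: 0 − 3 = -3
Ana has the best Copeland score.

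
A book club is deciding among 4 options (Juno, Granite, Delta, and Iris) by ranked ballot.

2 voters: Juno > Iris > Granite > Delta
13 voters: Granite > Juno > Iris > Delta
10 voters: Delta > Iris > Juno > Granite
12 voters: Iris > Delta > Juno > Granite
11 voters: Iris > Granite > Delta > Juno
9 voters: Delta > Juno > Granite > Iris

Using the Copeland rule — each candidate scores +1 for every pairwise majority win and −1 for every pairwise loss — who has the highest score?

Pairwise results:
  Juno vs Granite: Juno wins 33–24.
  Juno vs Delta: Delta wins 42–15.
  Juno vs Iris: Iris wins 33–24.
  Granite vs Delta: Delta wins 31–26.
  Granite vs Iris: Iris wins 35–22.
  Delta vs Iris: Iris wins 38–19.
Copeland scores (wins − losses):
  Juno: 1 − 2 = -1
  Granite: 0 − 3 = -3
  Delta: 2 − 1 = 1
  Iris: 3 − 0 = 3
Iris has the best Copeland score.

Iris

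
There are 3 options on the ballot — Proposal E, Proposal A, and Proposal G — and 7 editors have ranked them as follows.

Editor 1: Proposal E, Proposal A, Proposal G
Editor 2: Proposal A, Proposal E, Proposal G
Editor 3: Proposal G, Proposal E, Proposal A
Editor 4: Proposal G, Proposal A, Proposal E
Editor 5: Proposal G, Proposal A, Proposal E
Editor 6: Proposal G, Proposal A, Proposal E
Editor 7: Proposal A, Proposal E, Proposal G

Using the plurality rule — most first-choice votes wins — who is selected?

First-place vote totals:
  Proposal E: 1
  Proposal A: 2
  Proposal G: 4
Proposal G has the most first-place votes.

Proposal G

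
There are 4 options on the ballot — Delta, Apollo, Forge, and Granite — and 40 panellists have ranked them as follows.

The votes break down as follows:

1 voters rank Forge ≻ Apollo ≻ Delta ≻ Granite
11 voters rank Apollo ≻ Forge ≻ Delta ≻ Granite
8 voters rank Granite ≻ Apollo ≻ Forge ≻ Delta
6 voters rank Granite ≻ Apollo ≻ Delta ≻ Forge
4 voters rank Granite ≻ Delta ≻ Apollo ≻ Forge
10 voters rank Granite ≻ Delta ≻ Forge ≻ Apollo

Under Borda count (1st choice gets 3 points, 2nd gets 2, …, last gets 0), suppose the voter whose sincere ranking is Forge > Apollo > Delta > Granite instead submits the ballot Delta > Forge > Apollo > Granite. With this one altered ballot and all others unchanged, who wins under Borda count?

Borda totals with the altered ballot: Delta 48, Apollo 66, Forge 42, Granite 84.
The winner is unchanged: still Granite.

Granite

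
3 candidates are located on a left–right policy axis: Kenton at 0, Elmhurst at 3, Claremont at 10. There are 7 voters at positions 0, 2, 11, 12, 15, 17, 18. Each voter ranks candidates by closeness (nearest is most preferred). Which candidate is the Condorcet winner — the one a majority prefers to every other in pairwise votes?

With single-peaked preferences on a line, the Condorcet winner is the candidate closest to the median voter.
The median voter (position 12) is closest to Claremont at 10.
Check: Claremont vs Elmhurst — voters closer to Claremont: 5 of 7.

Claremont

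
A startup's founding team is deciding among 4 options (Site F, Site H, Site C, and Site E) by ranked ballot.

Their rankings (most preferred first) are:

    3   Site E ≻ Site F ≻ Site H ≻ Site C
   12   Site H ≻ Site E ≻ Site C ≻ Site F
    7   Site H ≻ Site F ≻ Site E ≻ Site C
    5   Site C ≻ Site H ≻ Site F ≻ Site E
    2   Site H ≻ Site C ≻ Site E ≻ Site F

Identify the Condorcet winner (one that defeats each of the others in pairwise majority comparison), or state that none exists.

Site H

Head-to-head results (29 voters total):
Site F vs Site H: Site H wins 26–3.
Site F vs Site C: Site C wins 19–10.
Site F vs Site E: Site E wins 17–12.
Site H vs Site C: Site H wins 24–5.
Site H vs Site E: Site H wins 26–3.
Site C vs Site E: Site E wins 22–7.
Site H beats each rival — Site F (26–3), Site C (24–5), Site E (26–3) — so Site H is the Condorcet winner.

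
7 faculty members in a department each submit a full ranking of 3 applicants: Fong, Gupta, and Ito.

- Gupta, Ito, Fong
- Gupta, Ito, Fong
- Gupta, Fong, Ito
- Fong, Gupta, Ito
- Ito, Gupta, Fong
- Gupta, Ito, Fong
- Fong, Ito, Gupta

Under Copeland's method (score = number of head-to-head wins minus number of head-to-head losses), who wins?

Pairwise results:
  Fong vs Gupta: Gupta wins 5–2.
  Fong vs Ito: Ito wins 4–3.
  Gupta vs Ito: Gupta wins 5–2.
Copeland scores (wins − losses):
  Fong: 0 − 2 = -2
  Gupta: 2 − 0 = 2
  Ito: 1 − 1 = 0
Gupta has the best Copeland score.

Gupta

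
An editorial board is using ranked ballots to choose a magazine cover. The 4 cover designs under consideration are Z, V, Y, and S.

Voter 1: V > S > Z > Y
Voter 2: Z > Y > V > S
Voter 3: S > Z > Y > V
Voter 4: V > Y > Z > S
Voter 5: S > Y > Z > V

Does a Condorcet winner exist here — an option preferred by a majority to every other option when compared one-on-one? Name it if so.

There is no Condorcet winner

Head-to-head results (5 voters total):
Z vs V: Z wins 3–2.
Z vs Y: Z wins 3–2.
Z vs S: S wins 3–2.
V vs Y: Y wins 3–2.
V vs S: V wins 3–2.
Y vs S: S wins 3–2.
No candidate beats all others: Z beats V beats S beats Z, a majority cycle.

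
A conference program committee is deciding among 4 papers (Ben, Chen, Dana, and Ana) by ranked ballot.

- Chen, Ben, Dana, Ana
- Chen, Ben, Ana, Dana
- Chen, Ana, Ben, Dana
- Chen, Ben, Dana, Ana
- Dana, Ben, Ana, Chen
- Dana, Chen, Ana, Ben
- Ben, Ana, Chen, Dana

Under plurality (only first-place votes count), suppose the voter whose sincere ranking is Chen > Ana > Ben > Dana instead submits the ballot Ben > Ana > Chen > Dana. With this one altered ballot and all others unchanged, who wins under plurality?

First-place totals with the altered ballot: Ben 2, Chen 3, Dana 2, Ana 0.
The winner is unchanged: still Chen.

Chen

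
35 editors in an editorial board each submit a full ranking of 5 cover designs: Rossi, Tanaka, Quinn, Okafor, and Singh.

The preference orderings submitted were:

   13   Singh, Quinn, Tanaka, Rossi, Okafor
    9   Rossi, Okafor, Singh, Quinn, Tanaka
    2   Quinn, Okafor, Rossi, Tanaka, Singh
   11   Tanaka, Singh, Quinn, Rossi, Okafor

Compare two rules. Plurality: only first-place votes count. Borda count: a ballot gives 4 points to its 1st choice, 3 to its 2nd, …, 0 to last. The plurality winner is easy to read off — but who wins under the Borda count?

Singh

Plurality first-place counts: Rossi 9, Tanaka 11, Quinn 2, Okafor 0, Singh 13 → Singh.
Borda totals: Rossi 64, Tanaka 72, Quinn 78, Okafor 33, Singh 103 → Singh.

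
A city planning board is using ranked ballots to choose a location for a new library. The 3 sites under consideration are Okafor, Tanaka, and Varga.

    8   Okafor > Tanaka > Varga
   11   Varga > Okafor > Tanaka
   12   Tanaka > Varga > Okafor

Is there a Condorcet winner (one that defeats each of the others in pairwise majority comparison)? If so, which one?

There is no Condorcet winner

Head-to-head results (31 voters total):
Okafor vs Tanaka: Okafor wins 19–12.
Okafor vs Varga: Varga wins 23–8.
Tanaka vs Varga: Tanaka wins 20–11.
No candidate beats all others: Okafor beats Tanaka beats Varga beats Okafor, a majority cycle.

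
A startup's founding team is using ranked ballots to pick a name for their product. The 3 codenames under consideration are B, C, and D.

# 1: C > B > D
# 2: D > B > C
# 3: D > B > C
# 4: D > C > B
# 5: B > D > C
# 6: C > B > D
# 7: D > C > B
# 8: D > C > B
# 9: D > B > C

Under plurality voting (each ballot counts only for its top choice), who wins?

First-place vote totals:
  B: 1
  C: 2
  D: 6
D has the most first-place votes.

D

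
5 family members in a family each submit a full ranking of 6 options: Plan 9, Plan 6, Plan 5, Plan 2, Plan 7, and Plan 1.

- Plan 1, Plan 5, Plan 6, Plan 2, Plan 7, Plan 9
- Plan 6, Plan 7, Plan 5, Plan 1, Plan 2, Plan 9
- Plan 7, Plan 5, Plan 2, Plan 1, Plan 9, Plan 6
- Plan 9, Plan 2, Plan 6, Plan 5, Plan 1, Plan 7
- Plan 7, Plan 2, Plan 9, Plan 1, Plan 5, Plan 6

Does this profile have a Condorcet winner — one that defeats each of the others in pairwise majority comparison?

No

Head-to-head results (5 voters total):
Plan 9 vs Plan 6: Plan 9 wins 3–2.
Plan 9 vs Plan 5: Plan 5 wins 3–2.
Plan 9 vs Plan 2: Plan 2 wins 4–1.
Plan 9 vs Plan 7: Plan 7 wins 4–1.
Plan 9 vs Plan 1: Plan 1 wins 3–2.
Plan 6 vs Plan 5: Plan 5 wins 3–2.
Plan 6 vs Plan 2: Plan 2 wins 3–2.
Plan 6 vs Plan 7: Plan 6 wins 3–2.
Plan 6 vs Plan 1: Plan 1 wins 3–2.
Plan 5 vs Plan 2: Plan 5 wins 3–2.
Plan 5 vs Plan 7: Plan 7 wins 3–2.
Plan 5 vs Plan 1: Plan 5 wins 3–2.
Plan 2 vs Plan 7: Plan 7 wins 3–2.
Plan 2 vs Plan 1: Plan 2 wins 3–2.
Plan 7 vs Plan 1: Plan 7 wins 3–2.
No candidate beats all others: Plan 9 beats Plan 6 beats Plan 7 beats Plan 9, a majority cycle.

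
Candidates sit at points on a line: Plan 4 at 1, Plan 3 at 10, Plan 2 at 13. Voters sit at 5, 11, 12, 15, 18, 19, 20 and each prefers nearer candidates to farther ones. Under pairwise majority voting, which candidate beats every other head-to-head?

With single-peaked preferences on a line, the Condorcet winner is the candidate closest to the median voter.
The median voter (position 15) is closest to Plan 2 at 13.
Check: Plan 2 vs Plan 3 — voters closer to Plan 2: 5 of 7.

Plan 2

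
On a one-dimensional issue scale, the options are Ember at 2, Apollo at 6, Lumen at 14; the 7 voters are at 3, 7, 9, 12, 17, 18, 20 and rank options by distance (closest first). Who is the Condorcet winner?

With single-peaked preferences on a line, the Condorcet winner is the candidate closest to the median voter.
The median voter (position 12) is closest to Lumen at 14.
Check: Lumen vs Ember — voters closer to Lumen: 5 of 7.

Lumen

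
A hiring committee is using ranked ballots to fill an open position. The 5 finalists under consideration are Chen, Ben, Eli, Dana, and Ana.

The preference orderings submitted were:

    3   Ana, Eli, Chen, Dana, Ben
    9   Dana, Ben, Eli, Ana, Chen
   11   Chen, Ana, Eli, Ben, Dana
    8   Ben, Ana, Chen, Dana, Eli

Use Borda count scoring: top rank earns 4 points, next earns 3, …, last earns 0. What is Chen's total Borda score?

66

Borda scores:
  Chen: 3·2 + 9·0 + 11·4 + 8·2 = 66
  Ben: 3·0 + 9·3 + 11·1 + 8·4 = 70
  Eli: 3·3 + 9·2 + 11·2 + 8·0 = 49
  Dana: 3·1 + 9·4 + 11·0 + 8·1 = 47
  Ana: 3·4 + 9·1 + 11·3 + 8·3 = 78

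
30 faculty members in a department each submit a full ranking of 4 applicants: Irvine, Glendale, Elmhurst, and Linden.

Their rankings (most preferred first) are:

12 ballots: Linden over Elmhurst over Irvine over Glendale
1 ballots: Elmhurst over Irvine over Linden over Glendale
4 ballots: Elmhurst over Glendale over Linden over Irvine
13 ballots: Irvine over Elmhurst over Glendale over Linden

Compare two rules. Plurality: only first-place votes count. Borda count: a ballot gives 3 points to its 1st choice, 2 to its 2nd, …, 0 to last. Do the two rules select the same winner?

Plurality first-place counts: Irvine 13, Glendale 0, Elmhurst 5, Linden 12 → Irvine.
Borda totals: Irvine 53, Glendale 21, Elmhurst 65, Linden 41 → Elmhurst.
The two rules disagree: plurality picks Irvine, Borda picks Elmhurst.

No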